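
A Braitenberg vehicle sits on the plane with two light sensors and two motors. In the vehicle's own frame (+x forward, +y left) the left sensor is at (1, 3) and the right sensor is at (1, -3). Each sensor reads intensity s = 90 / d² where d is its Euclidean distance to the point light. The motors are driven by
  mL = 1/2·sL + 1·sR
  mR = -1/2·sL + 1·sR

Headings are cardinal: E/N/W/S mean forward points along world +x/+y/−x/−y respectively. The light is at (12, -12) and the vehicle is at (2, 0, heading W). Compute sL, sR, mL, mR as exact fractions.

45/101 45/173 16875/34946 1305/34946

left sensor world pos  = (1, -3); dL² = 202
right sensor world pos = (1, 3); dR² = 346
sL = 90/202 = 45/101
sR = 90/346 = 45/173
mL = 1/2·sL + 1·sR = 16875/34946
mR = -1/2·sL + 1·sR = 1305/34946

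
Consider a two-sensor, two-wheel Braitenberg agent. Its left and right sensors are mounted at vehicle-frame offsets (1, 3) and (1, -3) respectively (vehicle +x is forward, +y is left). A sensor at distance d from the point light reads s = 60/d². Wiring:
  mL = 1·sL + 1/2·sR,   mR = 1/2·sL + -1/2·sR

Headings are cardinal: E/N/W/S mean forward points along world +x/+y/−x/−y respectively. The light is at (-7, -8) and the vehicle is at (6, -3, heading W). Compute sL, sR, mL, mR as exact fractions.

left sensor world pos  = (5, -6); dL² = 148
right sensor world pos = (5, 0); dR² = 208
sL = 60/148 = 15/37
sR = 60/208 = 15/52
mL = 1·sL + 1/2·sR = 2115/3848
mR = 1/2·sL + -1/2·sR = 225/3848

15/37 15/52 2115/3848 225/3848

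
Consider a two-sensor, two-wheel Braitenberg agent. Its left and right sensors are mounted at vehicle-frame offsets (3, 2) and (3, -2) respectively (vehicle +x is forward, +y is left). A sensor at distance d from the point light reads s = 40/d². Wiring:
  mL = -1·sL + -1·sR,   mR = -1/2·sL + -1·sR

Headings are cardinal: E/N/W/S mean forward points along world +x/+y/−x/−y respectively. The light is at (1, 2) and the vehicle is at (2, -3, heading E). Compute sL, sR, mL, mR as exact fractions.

8/5 8/13 -144/65 -92/65

left sensor world pos  = (5, -1); dL² = 25
right sensor world pos = (5, -5); dR² = 65
sL = 40/25 = 8/5
sR = 40/65 = 8/13
mL = -1·sL + -1·sR = -144/65
mR = -1/2·sL + -1·sR = -92/65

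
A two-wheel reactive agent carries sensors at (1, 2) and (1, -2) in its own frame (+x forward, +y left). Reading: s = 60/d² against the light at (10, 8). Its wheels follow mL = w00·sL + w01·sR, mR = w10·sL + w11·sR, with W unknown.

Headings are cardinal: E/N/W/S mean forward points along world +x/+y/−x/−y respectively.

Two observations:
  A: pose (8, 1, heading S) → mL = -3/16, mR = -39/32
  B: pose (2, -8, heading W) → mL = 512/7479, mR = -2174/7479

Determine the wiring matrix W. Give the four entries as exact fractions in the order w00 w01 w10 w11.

-1 1 -1/2 -1

obs A: pose=(8,1,S) → sL=15/16, sR=3/4, mL=-3/16, mR=-39/32
obs B: pose=(2,-8,W) → sL=4/27, sR=60/277, mL=512/7479, mR=-2174/7479
sensor matrix S = [[15/16, 3/4], [4/27, 60/277]]; det S = 917/9972
solve [mL_A; mL_B] = S·[w00; w01] and [mR_A; mR_B] = S·[w10; w11]:
  w00 = -1, w01 = 1, w10 = -1/2, w11 = -1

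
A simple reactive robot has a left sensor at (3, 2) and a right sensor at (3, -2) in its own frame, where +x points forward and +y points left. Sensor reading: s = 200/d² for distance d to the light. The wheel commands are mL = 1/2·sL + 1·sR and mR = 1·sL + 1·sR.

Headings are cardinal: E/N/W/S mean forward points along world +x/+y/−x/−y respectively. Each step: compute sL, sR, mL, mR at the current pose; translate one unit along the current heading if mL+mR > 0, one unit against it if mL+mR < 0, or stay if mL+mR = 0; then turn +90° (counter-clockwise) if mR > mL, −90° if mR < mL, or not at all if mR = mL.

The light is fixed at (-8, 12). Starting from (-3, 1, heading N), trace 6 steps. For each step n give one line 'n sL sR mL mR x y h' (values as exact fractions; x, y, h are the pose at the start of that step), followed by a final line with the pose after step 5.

0 200/73 200/113 25900/8249 37200/8249 -3 1 N
1 50/37 50/17 2275/629 2700/629 -3 2 W
2 40/41 200/173 11660/7093 15120/7093 -4 2 S
3 20/13 100/109 2390/1417 3480/1417 -4 1 E
4 200/73 200/113 25900/8249 37200/8249 -3 1 N
5 50/37 50/17 2275/629 2700/629 -3 2 W
final -4 2 S

n=0: pose=(-3,1,N); sL=200/73, sR=200/113; mL=25900/8249, mR=37200/8249; mL+mR=63100/8249 → advance +1; mR−mL=100/73 → turn +1·90°
n=1: pose=(-3,2,W); sL=50/37, sR=50/17; mL=2275/629, mR=2700/629; mL+mR=4975/629 → advance +1; mR−mL=25/37 → turn +1·90°
n=2: pose=(-4,2,S); sL=40/41, sR=200/173; mL=11660/7093, mR=15120/7093; mL+mR=26780/7093 → advance +1; mR−mL=20/41 → turn +1·90°
n=3: pose=(-4,1,E); sL=20/13, sR=100/109; mL=2390/1417, mR=3480/1417; mL+mR=5870/1417 → advance +1; mR−mL=10/13 → turn +1·90°
n=4: pose=(-3,1,N); sL=200/73, sR=200/113; mL=25900/8249, mR=37200/8249; mL+mR=63100/8249 → advance +1; mR−mL=100/73 → turn +1·90°
n=5: pose=(-3,2,W); sL=50/37, sR=50/17; mL=2275/629, mR=2700/629; mL+mR=4975/629 → advance +1; mR−mL=25/37 → turn +1·90°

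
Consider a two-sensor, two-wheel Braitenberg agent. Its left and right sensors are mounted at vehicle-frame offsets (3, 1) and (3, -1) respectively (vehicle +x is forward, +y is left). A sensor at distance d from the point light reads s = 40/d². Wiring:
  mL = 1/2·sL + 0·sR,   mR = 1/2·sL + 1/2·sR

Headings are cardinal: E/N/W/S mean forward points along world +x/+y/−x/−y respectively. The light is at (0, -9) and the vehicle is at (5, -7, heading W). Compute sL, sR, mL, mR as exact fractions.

left sensor world pos  = (2, -8); dL² = 5
right sensor world pos = (2, -6); dR² = 13
sL = 40/5 = 8
sR = 40/13 = 40/13
mL = 1/2·sL + 0·sR = 4
mR = 1/2·sL + 1/2·sR = 72/13

8 40/13 4 72/13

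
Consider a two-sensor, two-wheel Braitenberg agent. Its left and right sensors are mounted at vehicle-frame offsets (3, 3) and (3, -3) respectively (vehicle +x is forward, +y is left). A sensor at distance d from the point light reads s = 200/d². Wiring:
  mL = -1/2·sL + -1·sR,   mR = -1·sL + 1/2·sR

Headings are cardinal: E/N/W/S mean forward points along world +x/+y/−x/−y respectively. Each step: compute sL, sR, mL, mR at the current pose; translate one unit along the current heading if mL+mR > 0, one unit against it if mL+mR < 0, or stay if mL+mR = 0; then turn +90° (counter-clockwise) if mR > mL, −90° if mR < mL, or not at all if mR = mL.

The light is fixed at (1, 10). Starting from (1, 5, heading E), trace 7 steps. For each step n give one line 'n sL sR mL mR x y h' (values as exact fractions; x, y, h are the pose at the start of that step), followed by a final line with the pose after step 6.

0 200/13 200/73 -9900/949 -13300/949 1 5 E
1 50/17 5/2 -135/34 -115/68 0 5 S
2 40 200/53 -1260/53 -2020/53 0 6 E
3 4 100/37 -174/37 -98/37 -1 6 S
4 200 200/37 -3900/37 -7300/37 -1 7 E
5 50/9 25/9 -50/9 -25/6 -2 7 S
6 200 8 -108 -196 -2 8 E
final -3 8 S

n=0: pose=(1,5,E); sL=200/13, sR=200/73; mL=-9900/949, mR=-13300/949; mL+mR=-23200/949 → advance -1; mR−mL=-3400/949 → turn -1·90°
n=1: pose=(0,5,S); sL=50/17, sR=5/2; mL=-135/34, mR=-115/68; mL+mR=-385/68 → advance -1; mR−mL=155/68 → turn +1·90°
n=2: pose=(0,6,E); sL=40, sR=200/53; mL=-1260/53, mR=-2020/53; mL+mR=-3280/53 → advance -1; mR−mL=-760/53 → turn -1·90°
n=3: pose=(-1,6,S); sL=4, sR=100/37; mL=-174/37, mR=-98/37; mL+mR=-272/37 → advance -1; mR−mL=76/37 → turn +1·90°
n=4: pose=(-1,7,E); sL=200, sR=200/37; mL=-3900/37, mR=-7300/37; mL+mR=-11200/37 → advance -1; mR−mL=-3400/37 → turn -1·90°
n=5: pose=(-2,7,S); sL=50/9, sR=25/9; mL=-50/9, mR=-25/6; mL+mR=-175/18 → advance -1; mR−mL=25/18 → turn +1·90°
n=6: pose=(-2,8,E); sL=200, sR=8; mL=-108, mR=-196; mL+mR=-304 → advance -1; mR−mL=-88 → turn -1·90°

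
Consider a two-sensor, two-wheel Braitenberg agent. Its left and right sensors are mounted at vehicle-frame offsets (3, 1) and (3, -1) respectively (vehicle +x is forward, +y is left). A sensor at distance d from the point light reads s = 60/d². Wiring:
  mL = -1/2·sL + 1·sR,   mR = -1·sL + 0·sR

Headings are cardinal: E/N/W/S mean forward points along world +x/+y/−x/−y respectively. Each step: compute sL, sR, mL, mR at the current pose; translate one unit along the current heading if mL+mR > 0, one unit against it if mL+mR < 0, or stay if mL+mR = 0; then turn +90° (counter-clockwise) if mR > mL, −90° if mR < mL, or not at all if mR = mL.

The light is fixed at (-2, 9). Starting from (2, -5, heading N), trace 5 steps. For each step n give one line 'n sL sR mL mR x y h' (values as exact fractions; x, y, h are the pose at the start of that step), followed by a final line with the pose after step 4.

n=0: pose=(2,-5,N); sL=6/13, sR=30/73; mL=171/949, mR=-6/13; mL+mR=-267/949 → advance -1; mR−mL=-609/949 → turn -1·90°
n=1: pose=(2,-6,E); sL=12/49, sR=12/61; mL=222/2989, mR=-12/49; mL+mR=-510/2989 → advance -1; mR−mL=-954/2989 → turn -1·90°
n=2: pose=(1,-6,S); sL=3/17, sR=15/82; mL=66/697, mR=-3/17; mL+mR=-57/697 → advance -1; mR−mL=-189/697 → turn -1·90°
n=3: pose=(1,-5,W); sL=4/15, sR=60/169; mL=562/2535, mR=-4/15; mL+mR=-38/845 → advance -1; mR−mL=-1238/2535 → turn -1·90°
n=4: pose=(2,-5,N); sL=6/13, sR=30/73; mL=171/949, mR=-6/13; mL+mR=-267/949 → advance -1; mR−mL=-609/949 → turn -1·90°

0 6/13 30/73 171/949 -6/13 2 -5 N
1 12/49 12/61 222/2989 -12/49 2 -6 E
2 3/17 15/82 66/697 -3/17 1 -6 S
3 4/15 60/169 562/2535 -4/15 1 -5 W
4 6/13 30/73 171/949 -6/13 2 -5 N
final 2 -6 E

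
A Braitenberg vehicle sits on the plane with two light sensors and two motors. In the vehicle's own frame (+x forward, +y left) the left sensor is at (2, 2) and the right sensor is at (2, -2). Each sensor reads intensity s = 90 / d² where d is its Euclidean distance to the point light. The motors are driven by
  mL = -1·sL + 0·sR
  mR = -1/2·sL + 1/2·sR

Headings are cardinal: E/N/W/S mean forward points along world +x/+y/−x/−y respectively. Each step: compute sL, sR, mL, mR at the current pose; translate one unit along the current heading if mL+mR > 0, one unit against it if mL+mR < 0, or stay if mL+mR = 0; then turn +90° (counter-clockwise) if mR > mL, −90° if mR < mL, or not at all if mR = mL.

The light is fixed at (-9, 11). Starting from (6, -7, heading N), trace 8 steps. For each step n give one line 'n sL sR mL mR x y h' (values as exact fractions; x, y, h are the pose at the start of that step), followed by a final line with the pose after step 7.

n=0: pose=(6,-7,N); sL=18/85, sR=18/109; mL=-18/85, mR=-216/9265; mL+mR=-2178/9265 → advance -1; mR−mL=1746/9265 → turn +1·90°
n=1: pose=(6,-8,W); sL=9/61, sR=45/229; mL=-9/61, mR=342/13969; mL+mR=-1719/13969 → advance -1; mR−mL=2403/13969 → turn +1·90°
n=2: pose=(7,-8,S); sL=2/17, sR=90/637; mL=-2/17, mR=128/10829; mL+mR=-1146/10829 → advance -1; mR−mL=1402/10829 → turn +1·90°
n=3: pose=(7,-7,E); sL=9/58, sR=45/362; mL=-9/58, mR=-81/5249; mL+mR=-1791/10498 → advance -1; mR−mL=1467/10498 → turn +1·90°
n=4: pose=(6,-7,N); sL=18/85, sR=18/109; mL=-18/85, mR=-216/9265; mL+mR=-2178/9265 → advance -1; mR−mL=1746/9265 → turn +1·90°
n=5: pose=(6,-8,W); sL=9/61, sR=45/229; mL=-9/61, mR=342/13969; mL+mR=-1719/13969 → advance -1; mR−mL=2403/13969 → turn +1·90°
n=6: pose=(7,-8,S); sL=2/17, sR=90/637; mL=-2/17, mR=128/10829; mL+mR=-1146/10829 → advance -1; mR−mL=1402/10829 → turn +1·90°
n=7: pose=(7,-7,E); sL=9/58, sR=45/362; mL=-9/58, mR=-81/5249; mL+mR=-1791/10498 → advance -1; mR−mL=1467/10498 → turn +1·90°

0 18/85 18/109 -18/85 -216/9265 6 -7 N
1 9/61 45/229 -9/61 342/13969 6 -8 W
2 2/17 90/637 -2/17 128/10829 7 -8 S
3 9/58 45/362 -9/58 -81/5249 7 -7 E
4 18/85 18/109 -18/85 -216/9265 6 -7 N
5 9/61 45/229 -9/61 342/13969 6 -8 W
6 2/17 90/637 -2/17 128/10829 7 -8 S
7 9/58 45/362 -9/58 -81/5249 7 -7 E
final 6 -7 N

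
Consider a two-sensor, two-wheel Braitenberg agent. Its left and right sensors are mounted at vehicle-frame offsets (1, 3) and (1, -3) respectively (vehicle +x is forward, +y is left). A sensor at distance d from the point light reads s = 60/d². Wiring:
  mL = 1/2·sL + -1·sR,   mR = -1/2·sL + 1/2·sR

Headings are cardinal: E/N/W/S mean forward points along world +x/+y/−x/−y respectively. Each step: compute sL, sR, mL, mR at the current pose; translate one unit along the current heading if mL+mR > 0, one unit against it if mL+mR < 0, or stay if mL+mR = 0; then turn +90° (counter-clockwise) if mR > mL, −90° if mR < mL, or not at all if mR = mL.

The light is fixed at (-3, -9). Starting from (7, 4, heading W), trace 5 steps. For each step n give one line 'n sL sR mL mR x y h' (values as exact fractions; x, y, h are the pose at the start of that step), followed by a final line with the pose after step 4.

0 60/181 60/337 -750/60997 -4680/60997 7 4 W
1 3/13 15/98 -24/637 -99/2548 8 4 N
2 20/123 4/15 -38/205 32/615 8 3 E
3 30/109 30/169 -735/18421 -900/18421 7 3 N
4 60/317 12/37 -2694/11729 792/11729 7 2 E
final 6 2 N

n=0: pose=(7,4,W); sL=60/181, sR=60/337; mL=-750/60997, mR=-4680/60997; mL+mR=-30/337 → advance -1; mR−mL=-3930/60997 → turn -1·90°
n=1: pose=(8,4,N); sL=3/13, sR=15/98; mL=-24/637, mR=-99/2548; mL+mR=-15/196 → advance -1; mR−mL=-3/2548 → turn -1·90°
n=2: pose=(8,3,E); sL=20/123, sR=4/15; mL=-38/205, mR=32/615; mL+mR=-2/15 → advance -1; mR−mL=146/615 → turn +1·90°
n=3: pose=(7,3,N); sL=30/109, sR=30/169; mL=-735/18421, mR=-900/18421; mL+mR=-15/169 → advance -1; mR−mL=-165/18421 → turn -1·90°
n=4: pose=(7,2,E); sL=60/317, sR=12/37; mL=-2694/11729, mR=792/11729; mL+mR=-6/37 → advance -1; mR−mL=3486/11729 → turn +1·90°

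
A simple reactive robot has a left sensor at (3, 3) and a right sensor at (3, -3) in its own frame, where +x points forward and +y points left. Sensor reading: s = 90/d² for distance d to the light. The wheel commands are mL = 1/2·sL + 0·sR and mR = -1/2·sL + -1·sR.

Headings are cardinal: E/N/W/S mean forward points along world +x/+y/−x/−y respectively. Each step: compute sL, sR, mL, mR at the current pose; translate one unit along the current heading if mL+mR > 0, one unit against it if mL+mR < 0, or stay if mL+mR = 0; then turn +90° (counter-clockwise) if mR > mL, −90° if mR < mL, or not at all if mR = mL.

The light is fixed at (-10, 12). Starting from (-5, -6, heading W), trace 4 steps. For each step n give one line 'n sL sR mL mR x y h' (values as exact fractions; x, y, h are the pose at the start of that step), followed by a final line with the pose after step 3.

0 18/89 90/229 9/89 -10071/20381 -5 -6 W
1 5/13 5/17 5/26 -215/442 -4 -6 N
2 90/337 18/113 45/337 -11151/38081 -4 -7 E
3 45/274 45/244 45/548 -4455/16714 -5 -7 S
final -5 -6 W

n=0: pose=(-5,-6,W); sL=18/89, sR=90/229; mL=9/89, mR=-10071/20381; mL+mR=-90/229 → advance -1; mR−mL=-12132/20381 → turn -1·90°
n=1: pose=(-4,-6,N); sL=5/13, sR=5/17; mL=5/26, mR=-215/442; mL+mR=-5/17 → advance -1; mR−mL=-150/221 → turn -1·90°
n=2: pose=(-4,-7,E); sL=90/337, sR=18/113; mL=45/337, mR=-11151/38081; mL+mR=-18/113 → advance -1; mR−mL=-16236/38081 → turn -1·90°
n=3: pose=(-5,-7,S); sL=45/274, sR=45/244; mL=45/548, mR=-4455/16714; mL+mR=-45/244 → advance -1; mR−mL=-11655/33428 → turn -1·90°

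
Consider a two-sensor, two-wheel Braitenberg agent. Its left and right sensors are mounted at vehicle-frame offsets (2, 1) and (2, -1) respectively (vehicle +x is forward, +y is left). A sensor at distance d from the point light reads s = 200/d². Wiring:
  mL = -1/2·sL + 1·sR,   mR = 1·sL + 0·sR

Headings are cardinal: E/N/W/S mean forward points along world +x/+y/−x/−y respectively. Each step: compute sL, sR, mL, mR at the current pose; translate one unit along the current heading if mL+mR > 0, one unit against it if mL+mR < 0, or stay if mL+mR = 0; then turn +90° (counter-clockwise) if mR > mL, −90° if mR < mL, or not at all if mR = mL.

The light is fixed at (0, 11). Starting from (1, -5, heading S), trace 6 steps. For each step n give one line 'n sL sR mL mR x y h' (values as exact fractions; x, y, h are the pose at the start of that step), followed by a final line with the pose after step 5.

n=0: pose=(1,-5,S); sL=25/41, sR=50/81; mL=2075/6642, mR=25/41; mL+mR=6125/6642 → advance +1; mR−mL=1975/6642 → turn +1·90°
n=1: pose=(1,-6,E); sL=40/53, sR=200/333; mL=3940/17649, mR=40/53; mL+mR=17260/17649 → advance +1; mR−mL=9380/17649 → turn +1·90°
n=2: pose=(2,-6,N); sL=100/113, sR=100/117; mL=5450/13221, mR=100/113; mL+mR=17150/13221 → advance +1; mR−mL=6250/13221 → turn +1·90°
n=3: pose=(2,-5,W); sL=200/289, sR=8/9; mL=1412/2601, mR=200/289; mL+mR=3212/2601 → advance +1; mR−mL=388/2601 → turn +1·90°
n=4: pose=(1,-5,S); sL=25/41, sR=50/81; mL=2075/6642, mR=25/41; mL+mR=6125/6642 → advance +1; mR−mL=1975/6642 → turn +1·90°
n=5: pose=(1,-6,E); sL=40/53, sR=200/333; mL=3940/17649, mR=40/53; mL+mR=17260/17649 → advance +1; mR−mL=9380/17649 → turn +1·90°

0 25/41 50/81 2075/6642 25/41 1 -5 S
1 40/53 200/333 3940/17649 40/53 1 -6 E
2 100/113 100/117 5450/13221 100/113 2 -6 N
3 200/289 8/9 1412/2601 200/289 2 -5 W
4 25/41 50/81 2075/6642 25/41 1 -5 S
5 40/53 200/333 3940/17649 40/53 1 -6 E
final 2 -6 N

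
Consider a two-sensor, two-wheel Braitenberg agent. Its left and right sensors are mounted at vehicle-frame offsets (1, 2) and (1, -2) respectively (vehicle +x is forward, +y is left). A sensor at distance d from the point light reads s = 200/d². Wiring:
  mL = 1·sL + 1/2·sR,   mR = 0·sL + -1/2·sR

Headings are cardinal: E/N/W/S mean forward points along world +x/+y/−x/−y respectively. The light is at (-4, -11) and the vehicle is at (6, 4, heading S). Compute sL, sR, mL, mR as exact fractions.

left sensor world pos  = (8, 3); dL² = 340
right sensor world pos = (4, 3); dR² = 260
sL = 200/340 = 10/17
sR = 200/260 = 10/13
mL = 1·sL + 1/2·sR = 215/221
mR = 0·sL + -1/2·sR = -5/13

10/17 10/13 215/221 -5/13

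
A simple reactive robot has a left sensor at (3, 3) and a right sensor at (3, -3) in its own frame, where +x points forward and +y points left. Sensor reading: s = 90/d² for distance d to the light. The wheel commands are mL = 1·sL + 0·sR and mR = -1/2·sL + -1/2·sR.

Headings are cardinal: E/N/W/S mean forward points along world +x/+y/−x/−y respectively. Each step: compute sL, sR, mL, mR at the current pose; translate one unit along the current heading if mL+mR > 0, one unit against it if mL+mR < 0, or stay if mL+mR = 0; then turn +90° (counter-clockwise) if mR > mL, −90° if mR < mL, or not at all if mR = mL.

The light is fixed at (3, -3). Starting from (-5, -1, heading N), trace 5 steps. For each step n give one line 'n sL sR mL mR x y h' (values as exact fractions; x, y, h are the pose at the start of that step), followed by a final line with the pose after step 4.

0 45/73 9/5 45/73 -441/365 -5 -1 N
1 90/41 90/29 90/41 -3150/1189 -5 -2 E
2 9/4 45/74 9/4 -423/296 -6 -2 S
3 10/17 10/17 10/17 -10/17 -6 -3 W
4 10/17 2 10/17 -22/17 -6 -3 N
final -6 -4 E

n=0: pose=(-5,-1,N); sL=45/73, sR=9/5; mL=45/73, mR=-441/365; mL+mR=-216/365 → advance -1; mR−mL=-666/365 → turn -1·90°
n=1: pose=(-5,-2,E); sL=90/41, sR=90/29; mL=90/41, mR=-3150/1189; mL+mR=-540/1189 → advance -1; mR−mL=-5760/1189 → turn -1·90°
n=2: pose=(-6,-2,S); sL=9/4, sR=45/74; mL=9/4, mR=-423/296; mL+mR=243/296 → advance +1; mR−mL=-1089/296 → turn -1·90°
n=3: pose=(-6,-3,W); sL=10/17, sR=10/17; mL=10/17, mR=-10/17; mL+mR=0 → advance +0; mR−mL=-20/17 → turn -1·90°
n=4: pose=(-6,-3,N); sL=10/17, sR=2; mL=10/17, mR=-22/17; mL+mR=-12/17 → advance -1; mR−mL=-32/17 → turn -1·90°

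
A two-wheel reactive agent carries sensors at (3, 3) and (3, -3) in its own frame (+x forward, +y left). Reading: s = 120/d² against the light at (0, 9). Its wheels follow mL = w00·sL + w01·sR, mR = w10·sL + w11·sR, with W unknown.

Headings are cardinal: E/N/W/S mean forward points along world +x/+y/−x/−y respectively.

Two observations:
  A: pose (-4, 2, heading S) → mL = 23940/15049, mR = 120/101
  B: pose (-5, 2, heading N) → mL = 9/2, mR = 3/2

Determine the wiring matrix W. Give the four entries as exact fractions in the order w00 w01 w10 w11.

obs A: pose=(-4,2,S) → sL=120/101, sR=120/149, mL=23940/15049, mR=120/101
obs B: pose=(-5,2,N) → sL=3/2, sR=6, mL=9/2, mR=3/2
sensor matrix S = [[120/101, 120/149], [3/2, 6]]; det S = 89100/15049
solve [mL_A; mL_B] = S·[w00; w01] and [mR_A; mR_B] = S·[w10; w11]:
  w00 = 1, w01 = 1/2, w10 = 1, w11 = 0

1 1/2 1 0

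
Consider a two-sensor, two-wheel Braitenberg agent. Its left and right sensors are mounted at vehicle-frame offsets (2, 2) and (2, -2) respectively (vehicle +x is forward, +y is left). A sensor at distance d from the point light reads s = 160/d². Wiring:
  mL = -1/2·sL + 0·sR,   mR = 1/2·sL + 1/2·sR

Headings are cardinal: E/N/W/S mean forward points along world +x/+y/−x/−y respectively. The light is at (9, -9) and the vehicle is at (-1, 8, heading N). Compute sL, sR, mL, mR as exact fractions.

left sensor world pos  = (-3, 10); dL² = 505
right sensor world pos = (1, 10); dR² = 425
sL = 160/505 = 32/101
sR = 160/425 = 32/85
mL = -1/2·sL + 0·sR = -16/101
mR = 1/2·sL + 1/2·sR = 2976/8585

32/101 32/85 -16/101 2976/8585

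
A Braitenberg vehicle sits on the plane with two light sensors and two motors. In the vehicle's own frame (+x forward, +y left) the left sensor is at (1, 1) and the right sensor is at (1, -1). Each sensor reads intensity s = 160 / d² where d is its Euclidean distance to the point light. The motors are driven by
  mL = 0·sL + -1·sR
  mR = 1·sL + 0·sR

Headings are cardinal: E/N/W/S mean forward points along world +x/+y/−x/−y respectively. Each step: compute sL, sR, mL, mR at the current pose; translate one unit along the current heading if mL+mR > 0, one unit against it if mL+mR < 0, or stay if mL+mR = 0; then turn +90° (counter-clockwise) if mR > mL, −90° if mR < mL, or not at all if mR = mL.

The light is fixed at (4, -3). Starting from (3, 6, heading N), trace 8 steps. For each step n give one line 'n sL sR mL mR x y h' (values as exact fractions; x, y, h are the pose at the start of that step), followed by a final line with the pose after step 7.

0 20/13 8/5 -8/5 20/13 3 6 N
1 160/53 32/17 -32/17 160/53 3 5 W
2 16/5 80/29 -80/29 16/5 2 5 S
3 32/13 160/37 -160/37 32/13 2 4 E
4 2 40/17 -40/17 2 1 4 N
5 160/41 32/13 -32/13 160/41 1 3 W
6 80/17 16/5 -16/5 80/17 0 3 S
7 32/9 32/5 -32/5 32/9 0 2 E
final -1 2 N

n=0: pose=(3,6,N); sL=20/13, sR=8/5; mL=-8/5, mR=20/13; mL+mR=-4/65 → advance -1; mR−mL=204/65 → turn +1·90°
n=1: pose=(3,5,W); sL=160/53, sR=32/17; mL=-32/17, mR=160/53; mL+mR=1024/901 → advance +1; mR−mL=4416/901 → turn +1·90°
n=2: pose=(2,5,S); sL=16/5, sR=80/29; mL=-80/29, mR=16/5; mL+mR=64/145 → advance +1; mR−mL=864/145 → turn +1·90°
n=3: pose=(2,4,E); sL=32/13, sR=160/37; mL=-160/37, mR=32/13; mL+mR=-896/481 → advance -1; mR−mL=3264/481 → turn +1·90°
n=4: pose=(1,4,N); sL=2, sR=40/17; mL=-40/17, mR=2; mL+mR=-6/17 → advance -1; mR−mL=74/17 → turn +1·90°
n=5: pose=(1,3,W); sL=160/41, sR=32/13; mL=-32/13, mR=160/41; mL+mR=768/533 → advance +1; mR−mL=3392/533 → turn +1·90°
n=6: pose=(0,3,S); sL=80/17, sR=16/5; mL=-16/5, mR=80/17; mL+mR=128/85 → advance +1; mR−mL=672/85 → turn +1·90°
n=7: pose=(0,2,E); sL=32/9, sR=32/5; mL=-32/5, mR=32/9; mL+mR=-128/45 → advance -1; mR−mL=448/45 → turn +1·90°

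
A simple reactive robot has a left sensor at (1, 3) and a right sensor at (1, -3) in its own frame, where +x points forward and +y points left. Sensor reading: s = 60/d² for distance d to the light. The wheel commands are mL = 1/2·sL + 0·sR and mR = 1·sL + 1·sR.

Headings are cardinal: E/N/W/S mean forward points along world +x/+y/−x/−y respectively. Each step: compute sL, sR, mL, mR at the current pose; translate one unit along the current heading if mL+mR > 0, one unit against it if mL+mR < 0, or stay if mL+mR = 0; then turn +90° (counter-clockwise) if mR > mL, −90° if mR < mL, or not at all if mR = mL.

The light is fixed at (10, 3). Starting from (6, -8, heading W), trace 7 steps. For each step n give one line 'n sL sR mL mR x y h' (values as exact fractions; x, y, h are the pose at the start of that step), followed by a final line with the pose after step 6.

0 60/221 60/89 30/221 18600/19669 6 -8 W
1 15/37 15/52 15/74 1335/1924 5 -8 S
2 60/97 60/241 30/97 20280/23377 5 -9 E
3 6/17 30/61 3/17 876/1037 6 -9 N
4 60/221 60/89 30/221 18600/19669 6 -8 W
5 15/37 15/52 15/74 1335/1924 5 -8 S
6 60/97 60/241 30/97 20280/23377 5 -9 E
final 6 -9 N

n=0: pose=(6,-8,W); sL=60/221, sR=60/89; mL=30/221, mR=18600/19669; mL+mR=21270/19669 → advance +1; mR−mL=15930/19669 → turn +1·90°
n=1: pose=(5,-8,S); sL=15/37, sR=15/52; mL=15/74, mR=1335/1924; mL+mR=1725/1924 → advance +1; mR−mL=945/1924 → turn +1·90°
n=2: pose=(5,-9,E); sL=60/97, sR=60/241; mL=30/97, mR=20280/23377; mL+mR=27510/23377 → advance +1; mR−mL=13050/23377 → turn +1·90°
n=3: pose=(6,-9,N); sL=6/17, sR=30/61; mL=3/17, mR=876/1037; mL+mR=1059/1037 → advance +1; mR−mL=693/1037 → turn +1·90°
n=4: pose=(6,-8,W); sL=60/221, sR=60/89; mL=30/221, mR=18600/19669; mL+mR=21270/19669 → advance +1; mR−mL=15930/19669 → turn +1·90°
n=5: pose=(5,-8,S); sL=15/37, sR=15/52; mL=15/74, mR=1335/1924; mL+mR=1725/1924 → advance +1; mR−mL=945/1924 → turn +1·90°
n=6: pose=(5,-9,E); sL=60/97, sR=60/241; mL=30/97, mR=20280/23377; mL+mR=27510/23377 → advance +1; mR−mL=13050/23377 → turn +1·90°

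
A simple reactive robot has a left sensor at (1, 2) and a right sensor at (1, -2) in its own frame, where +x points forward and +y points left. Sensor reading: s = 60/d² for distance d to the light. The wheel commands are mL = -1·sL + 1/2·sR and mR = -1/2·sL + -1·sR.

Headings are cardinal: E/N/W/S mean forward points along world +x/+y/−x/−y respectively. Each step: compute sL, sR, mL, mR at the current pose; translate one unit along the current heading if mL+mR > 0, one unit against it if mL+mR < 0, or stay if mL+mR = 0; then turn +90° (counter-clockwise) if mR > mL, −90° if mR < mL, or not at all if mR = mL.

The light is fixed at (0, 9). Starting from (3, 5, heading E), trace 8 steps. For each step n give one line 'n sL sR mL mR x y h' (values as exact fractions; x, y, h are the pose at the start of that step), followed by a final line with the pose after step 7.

n=0: pose=(3,5,E); sL=3, sR=15/13; mL=-63/26, mR=-69/26; mL+mR=-66/13 → advance -1; mR−mL=-3/13 → turn -1·90°
n=1: pose=(2,5,S); sL=60/41, sR=12/5; mL=-54/205, mR=-642/205; mL+mR=-696/205 → advance -1; mR−mL=-588/205 → turn -1·90°
n=2: pose=(2,6,W); sL=30/13, sR=30; mL=165/13, mR=-405/13; mL+mR=-240/13 → advance -1; mR−mL=-570/13 → turn -1·90°
n=3: pose=(3,6,N); sL=12, sR=60/29; mL=-318/29, mR=-234/29; mL+mR=-552/29 → advance -1; mR−mL=84/29 → turn +1·90°
n=4: pose=(3,5,W); sL=3/2, sR=15/2; mL=9/4, mR=-33/4; mL+mR=-6 → advance -1; mR−mL=-21/2 → turn -1·90°
n=5: pose=(4,5,N); sL=60/13, sR=4/3; mL=-154/39, mR=-142/39; mL+mR=-296/39 → advance -1; mR−mL=4/13 → turn +1·90°
n=6: pose=(4,4,W); sL=30/29, sR=10/3; mL=55/87, mR=-335/87; mL+mR=-280/87 → advance -1; mR−mL=-130/29 → turn -1·90°
n=7: pose=(5,4,N); sL=12/5, sR=12/13; mL=-126/65, mR=-138/65; mL+mR=-264/65 → advance -1; mR−mL=-12/65 → turn -1·90°

0 3 15/13 -63/26 -69/26 3 5 E
1 60/41 12/5 -54/205 -642/205 2 5 S
2 30/13 30 165/13 -405/13 2 6 W
3 12 60/29 -318/29 -234/29 3 6 N
4 3/2 15/2 9/4 -33/4 3 5 W
5 60/13 4/3 -154/39 -142/39 4 5 N
6 30/29 10/3 55/87 -335/87 4 4 W
7 12/5 12/13 -126/65 -138/65 5 4 N
final 5 3 E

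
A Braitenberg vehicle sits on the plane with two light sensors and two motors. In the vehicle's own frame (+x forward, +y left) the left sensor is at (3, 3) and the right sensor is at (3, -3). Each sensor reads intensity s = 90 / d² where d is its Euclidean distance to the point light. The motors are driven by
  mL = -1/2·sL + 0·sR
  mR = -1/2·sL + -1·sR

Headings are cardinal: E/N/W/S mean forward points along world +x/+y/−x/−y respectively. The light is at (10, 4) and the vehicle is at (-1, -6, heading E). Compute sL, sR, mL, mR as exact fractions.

left sensor world pos  = (2, -3); dL² = 113
right sensor world pos = (2, -9); dR² = 233
sL = 90/113 = 90/113
sR = 90/233 = 90/233
mL = -1/2·sL + 0·sR = -45/113
mR = -1/2·sL + -1·sR = -20655/26329

90/113 90/233 -45/113 -20655/26329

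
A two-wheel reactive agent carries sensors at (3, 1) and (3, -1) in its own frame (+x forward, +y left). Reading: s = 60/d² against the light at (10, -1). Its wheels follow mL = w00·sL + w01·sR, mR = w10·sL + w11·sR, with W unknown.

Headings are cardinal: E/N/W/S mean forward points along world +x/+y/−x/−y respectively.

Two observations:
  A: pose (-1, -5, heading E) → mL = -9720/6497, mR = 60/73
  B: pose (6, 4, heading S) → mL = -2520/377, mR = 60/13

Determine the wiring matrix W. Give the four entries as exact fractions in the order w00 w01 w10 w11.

obs A: pose=(-1,-5,E) → sL=60/73, sR=60/89, mL=-9720/6497, mR=60/73
obs B: pose=(6,4,S) → sL=60/13, sR=60/29, mL=-2520/377, mR=60/13
sensor matrix S = [[60/73, 60/89], [60/13, 60/29]]; det S = -3456000/2449369
solve [mL_A; mL_B] = S·[w00; w01] and [mR_A; mR_B] = S·[w10; w11]:
  w00 = -1, w01 = -1, w10 = 1, w11 = 0

-1 -1 1 0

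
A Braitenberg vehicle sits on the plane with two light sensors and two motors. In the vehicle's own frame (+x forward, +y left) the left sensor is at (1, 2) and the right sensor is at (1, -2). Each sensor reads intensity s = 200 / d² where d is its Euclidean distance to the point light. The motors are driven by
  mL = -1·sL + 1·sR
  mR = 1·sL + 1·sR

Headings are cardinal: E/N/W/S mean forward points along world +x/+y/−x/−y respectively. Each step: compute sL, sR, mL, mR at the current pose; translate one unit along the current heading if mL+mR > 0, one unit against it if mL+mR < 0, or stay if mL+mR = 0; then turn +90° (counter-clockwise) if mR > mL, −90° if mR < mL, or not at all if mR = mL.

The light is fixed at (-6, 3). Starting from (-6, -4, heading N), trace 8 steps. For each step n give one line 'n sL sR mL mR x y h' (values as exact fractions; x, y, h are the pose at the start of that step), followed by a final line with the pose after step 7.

0 5 5 0 10 -6 -4 N
1 40/13 200/17 1920/221 3280/221 -6 -3 W
2 4 100/29 -16/29 216/29 -7 -3 S
3 8 200/81 -448/81 848/81 -7 -4 E
4 5 5 0 10 -6 -4 N
5 40/13 200/17 1920/221 3280/221 -6 -3 W
6 4 100/29 -16/29 216/29 -7 -3 S
7 8 200/81 -448/81 848/81 -7 -4 E
final -6 -4 N

n=0: pose=(-6,-4,N); sL=5, sR=5; mL=0, mR=10; mL+mR=10 → advance +1; mR−mL=10 → turn +1·90°
n=1: pose=(-6,-3,W); sL=40/13, sR=200/17; mL=1920/221, mR=3280/221; mL+mR=400/17 → advance +1; mR−mL=80/13 → turn +1·90°
n=2: pose=(-7,-3,S); sL=4, sR=100/29; mL=-16/29, mR=216/29; mL+mR=200/29 → advance +1; mR−mL=8 → turn +1·90°
n=3: pose=(-7,-4,E); sL=8, sR=200/81; mL=-448/81, mR=848/81; mL+mR=400/81 → advance +1; mR−mL=16 → turn +1·90°
n=4: pose=(-6,-4,N); sL=5, sR=5; mL=0, mR=10; mL+mR=10 → advance +1; mR−mL=10 → turn +1·90°
n=5: pose=(-6,-3,W); sL=40/13, sR=200/17; mL=1920/221, mR=3280/221; mL+mR=400/17 → advance +1; mR−mL=80/13 → turn +1·90°
n=6: pose=(-7,-3,S); sL=4, sR=100/29; mL=-16/29, mR=216/29; mL+mR=200/29 → advance +1; mR−mL=8 → turn +1·90°
n=7: pose=(-7,-4,E); sL=8, sR=200/81; mL=-448/81, mR=848/81; mL+mR=400/81 → advance +1; mR−mL=16 → turn +1·90°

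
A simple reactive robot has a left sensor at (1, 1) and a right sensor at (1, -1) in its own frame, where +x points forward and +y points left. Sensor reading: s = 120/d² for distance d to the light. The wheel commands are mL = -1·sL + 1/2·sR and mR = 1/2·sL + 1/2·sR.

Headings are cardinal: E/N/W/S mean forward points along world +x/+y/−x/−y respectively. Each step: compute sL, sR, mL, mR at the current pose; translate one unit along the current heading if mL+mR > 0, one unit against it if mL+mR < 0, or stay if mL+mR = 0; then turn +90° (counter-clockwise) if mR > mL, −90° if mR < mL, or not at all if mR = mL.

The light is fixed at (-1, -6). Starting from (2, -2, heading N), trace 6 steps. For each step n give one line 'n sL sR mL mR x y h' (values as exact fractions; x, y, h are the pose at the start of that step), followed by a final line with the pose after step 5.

0 120/29 120/41 -3180/1189 4200/1189 2 -2 N
1 6 3 -9/2 9/2 2 -1 W
2 15/4 6 -3/4 39/8 2 -1 S
3 120/41 24/5 -108/205 792/205 2 -2 E
4 60/17 12/5 -198/85 252/85 3 -2 N
5 24/5 8/3 -52/15 56/15 3 -1 W
final 2 -1 S

n=0: pose=(2,-2,N); sL=120/29, sR=120/41; mL=-3180/1189, mR=4200/1189; mL+mR=1020/1189 → advance +1; mR−mL=180/29 → turn +1·90°
n=1: pose=(2,-1,W); sL=6, sR=3; mL=-9/2, mR=9/2; mL+mR=0 → advance +0; mR−mL=9 → turn +1·90°
n=2: pose=(2,-1,S); sL=15/4, sR=6; mL=-3/4, mR=39/8; mL+mR=33/8 → advance +1; mR−mL=45/8 → turn +1·90°
n=3: pose=(2,-2,E); sL=120/41, sR=24/5; mL=-108/205, mR=792/205; mL+mR=684/205 → advance +1; mR−mL=180/41 → turn +1·90°
n=4: pose=(3,-2,N); sL=60/17, sR=12/5; mL=-198/85, mR=252/85; mL+mR=54/85 → advance +1; mR−mL=90/17 → turn +1·90°
n=5: pose=(3,-1,W); sL=24/5, sR=8/3; mL=-52/15, mR=56/15; mL+mR=4/15 → advance +1; mR−mL=36/5 → turn +1·90°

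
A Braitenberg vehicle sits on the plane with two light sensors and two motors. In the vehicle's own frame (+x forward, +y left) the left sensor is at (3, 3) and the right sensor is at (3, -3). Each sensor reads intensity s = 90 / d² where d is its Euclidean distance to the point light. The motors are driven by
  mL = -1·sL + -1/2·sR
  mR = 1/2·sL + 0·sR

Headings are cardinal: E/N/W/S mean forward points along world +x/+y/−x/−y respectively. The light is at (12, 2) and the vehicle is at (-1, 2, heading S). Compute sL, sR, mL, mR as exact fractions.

left sensor world pos  = (2, -1); dL² = 109
right sensor world pos = (-4, -1); dR² = 265
sL = 90/109 = 90/109
sR = 90/265 = 18/53
mL = -1·sL + -1/2·sR = -5751/5777
mR = 1/2·sL + 0·sR = 45/109

90/109 18/53 -5751/5777 45/109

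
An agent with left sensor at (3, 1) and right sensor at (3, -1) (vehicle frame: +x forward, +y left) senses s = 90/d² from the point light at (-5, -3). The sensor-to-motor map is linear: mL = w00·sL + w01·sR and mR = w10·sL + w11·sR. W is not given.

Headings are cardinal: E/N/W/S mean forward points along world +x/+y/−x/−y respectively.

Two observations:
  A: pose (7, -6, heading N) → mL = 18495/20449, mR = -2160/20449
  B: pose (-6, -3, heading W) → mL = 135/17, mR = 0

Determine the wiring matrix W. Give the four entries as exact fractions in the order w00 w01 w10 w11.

1/2 1 -1/2 1/2

obs A: pose=(7,-6,N) → sL=90/121, sR=90/169, mL=18495/20449, mR=-2160/20449
obs B: pose=(-6,-3,W) → sL=90/17, sR=90/17, mL=135/17, mR=0
sensor matrix S = [[90/121, 90/169], [90/17, 90/17]]; det S = 388800/347633
solve [mL_A; mL_B] = S·[w00; w01] and [mR_A; mR_B] = S·[w10; w11]:
  w00 = 1/2, w01 = 1, w10 = -1/2, w11 = 1/2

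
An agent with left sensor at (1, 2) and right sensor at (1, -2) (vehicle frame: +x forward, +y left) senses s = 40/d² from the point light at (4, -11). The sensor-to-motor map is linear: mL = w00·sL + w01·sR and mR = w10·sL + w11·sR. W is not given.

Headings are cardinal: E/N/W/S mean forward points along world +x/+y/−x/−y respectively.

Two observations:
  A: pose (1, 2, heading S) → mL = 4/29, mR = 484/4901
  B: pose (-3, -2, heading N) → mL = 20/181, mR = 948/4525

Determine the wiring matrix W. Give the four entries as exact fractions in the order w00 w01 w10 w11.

1/2 0 -1/2 1

obs A: pose=(1,2,S) → sL=8/29, sR=40/169, mL=4/29, mR=484/4901
obs B: pose=(-3,-2,N) → sL=40/181, sR=8/25, mL=20/181, mR=948/4525
sensor matrix S = [[8/29, 40/169], [40/181, 8/25]]; det S = 797696/22177025
solve [mL_A; mL_B] = S·[w00; w01] and [mR_A; mR_B] = S·[w10; w11]:
  w00 = 1/2, w01 = 0, w10 = -1/2, w11 = 1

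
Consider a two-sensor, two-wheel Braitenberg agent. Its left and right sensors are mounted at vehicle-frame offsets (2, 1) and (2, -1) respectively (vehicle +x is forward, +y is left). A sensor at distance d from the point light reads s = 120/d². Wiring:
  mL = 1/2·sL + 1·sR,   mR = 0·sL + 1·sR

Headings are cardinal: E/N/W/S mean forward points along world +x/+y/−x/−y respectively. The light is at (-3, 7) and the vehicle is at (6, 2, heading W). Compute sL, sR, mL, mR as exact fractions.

left sensor world pos  = (4, 1); dL² = 85
right sensor world pos = (4, 3); dR² = 65
sL = 120/85 = 24/17
sR = 120/65 = 24/13
mL = 1/2·sL + 1·sR = 564/221
mR = 0·sL + 1·sR = 24/13

24/17 24/13 564/221 24/13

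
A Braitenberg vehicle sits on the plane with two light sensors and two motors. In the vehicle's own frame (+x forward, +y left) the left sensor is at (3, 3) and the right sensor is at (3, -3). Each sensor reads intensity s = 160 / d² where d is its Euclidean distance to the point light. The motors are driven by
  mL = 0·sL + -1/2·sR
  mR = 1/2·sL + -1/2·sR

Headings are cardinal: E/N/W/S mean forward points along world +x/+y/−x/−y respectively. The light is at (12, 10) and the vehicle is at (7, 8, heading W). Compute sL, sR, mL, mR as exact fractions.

160/89 32/13 -16/13 -384/1157

left sensor world pos  = (4, 5); dL² = 89
right sensor world pos = (4, 11); dR² = 65
sL = 160/89 = 160/89
sR = 160/65 = 32/13
mL = 0·sL + -1/2·sR = -16/13
mR = 1/2·sL + -1/2·sR = -384/1157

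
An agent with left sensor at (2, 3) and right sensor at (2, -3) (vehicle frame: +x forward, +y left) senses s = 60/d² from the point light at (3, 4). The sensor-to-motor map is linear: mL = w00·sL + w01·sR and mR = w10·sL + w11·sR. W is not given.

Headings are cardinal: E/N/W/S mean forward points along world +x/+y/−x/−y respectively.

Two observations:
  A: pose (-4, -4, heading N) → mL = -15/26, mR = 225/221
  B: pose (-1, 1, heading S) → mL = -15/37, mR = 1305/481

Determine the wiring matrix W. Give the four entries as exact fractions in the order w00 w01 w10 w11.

0 -1/2 1 1/2

obs A: pose=(-4,-4,N) → sL=15/34, sR=15/13, mL=-15/26, mR=225/221
obs B: pose=(-1,1,S) → sL=30/13, sR=30/37, mL=-15/37, mR=1305/481
sensor matrix S = [[15/34, 15/13], [30/13, 30/37]]; det S = -245025/106301
solve [mL_A; mL_B] = S·[w00; w01] and [mR_A; mR_B] = S·[w10; w11]:
  w00 = 0, w01 = -1/2, w10 = 1, w11 = 1/2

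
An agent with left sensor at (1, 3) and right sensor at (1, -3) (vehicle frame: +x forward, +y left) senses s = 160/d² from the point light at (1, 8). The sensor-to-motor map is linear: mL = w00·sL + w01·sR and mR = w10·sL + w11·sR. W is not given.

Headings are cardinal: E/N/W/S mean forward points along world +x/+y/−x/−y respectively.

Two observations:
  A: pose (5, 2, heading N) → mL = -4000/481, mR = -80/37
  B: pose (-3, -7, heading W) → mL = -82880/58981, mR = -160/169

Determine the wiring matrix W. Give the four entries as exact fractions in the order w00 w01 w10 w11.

obs A: pose=(5,2,N) → sL=80/13, sR=80/37, mL=-4000/481, mR=-80/37
obs B: pose=(-3,-7,W) → sL=160/349, sR=160/169, mL=-82880/58981, mR=-160/169
sensor matrix S = [[80/13, 80/37], [160/349, 160/169]]; det S = 137164800/28369861
solve [mL_A; mL_B] = S·[w00; w01] and [mR_A; mR_B] = S·[w10; w11]:
  w00 = -1, w01 = -1, w10 = 0, w11 = -1

-1 -1 0 -1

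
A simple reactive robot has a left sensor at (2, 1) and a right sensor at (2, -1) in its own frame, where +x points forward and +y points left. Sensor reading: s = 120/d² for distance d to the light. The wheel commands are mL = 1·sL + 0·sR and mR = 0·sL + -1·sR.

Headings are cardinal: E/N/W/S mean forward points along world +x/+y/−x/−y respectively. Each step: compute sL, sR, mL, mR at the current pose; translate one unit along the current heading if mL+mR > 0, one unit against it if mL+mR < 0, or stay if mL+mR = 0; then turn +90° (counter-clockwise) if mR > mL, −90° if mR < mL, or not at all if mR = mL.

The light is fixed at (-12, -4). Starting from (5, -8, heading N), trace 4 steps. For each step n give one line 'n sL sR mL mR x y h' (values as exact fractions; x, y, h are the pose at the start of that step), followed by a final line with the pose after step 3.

n=0: pose=(5,-8,N); sL=6/13, sR=15/41; mL=6/13, mR=-15/41; mL+mR=51/533 → advance +1; mR−mL=-441/533 → turn -1·90°
n=1: pose=(5,-7,E); sL=24/73, sR=120/377; mL=24/73, mR=-120/377; mL+mR=288/27521 → advance +1; mR−mL=-17808/27521 → turn -1·90°
n=2: pose=(6,-7,S); sL=60/193, sR=60/157; mL=60/193, mR=-60/157; mL+mR=-2160/30301 → advance -1; mR−mL=-21000/30301 → turn -1·90°
n=3: pose=(6,-6,W); sL=24/53, sR=120/257; mL=24/53, mR=-120/257; mL+mR=-192/13621 → advance -1; mR−mL=-12528/13621 → turn -1·90°

0 6/13 15/41 6/13 -15/41 5 -8 N
1 24/73 120/377 24/73 -120/377 5 -7 E
2 60/193 60/157 60/193 -60/157 6 -7 S
3 24/53 120/257 24/53 -120/257 6 -6 W
final 7 -6 N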